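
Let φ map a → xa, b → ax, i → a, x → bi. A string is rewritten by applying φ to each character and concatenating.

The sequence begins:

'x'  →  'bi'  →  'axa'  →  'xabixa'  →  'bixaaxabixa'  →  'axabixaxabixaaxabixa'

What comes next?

Replace each of the 20 characters of axabixaxabixaaxabixa in place — xa bi xa ax a bi xa bi xa ax a bi xa xa bi xa ax a bi xa — and concatenate.

xabixaaxabixabixaaxabixaxabixaaxabixa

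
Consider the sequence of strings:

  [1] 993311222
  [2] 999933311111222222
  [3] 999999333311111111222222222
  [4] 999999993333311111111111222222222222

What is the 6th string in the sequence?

The n-th term is 2n 9's then n+1 3's then 3n-1 1's then 3n 2's (n = 1, 2, …).
Setting n = 6 gives 12, 7, 17, 18 characters in each block.

999999999999333333311111111111111111222222222222222222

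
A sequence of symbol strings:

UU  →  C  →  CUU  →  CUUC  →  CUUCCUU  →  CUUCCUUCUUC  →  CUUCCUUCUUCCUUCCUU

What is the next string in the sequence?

CUUCCUUCUUCCUUCCUUCUUCCUUCUUC

From term 3 onward, concatenate the last term with the second-to-last: C·UU = CUU, CUU·C = CUUC, …
So term 8 is CUUCCUUCUUCCUUCCUU·CUUCCUUCUUC.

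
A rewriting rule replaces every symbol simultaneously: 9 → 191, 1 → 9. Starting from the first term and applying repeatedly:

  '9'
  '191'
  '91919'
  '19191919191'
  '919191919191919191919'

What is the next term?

Replace each of the 21 characters of 919191919191919191919 in place — 191 9 191 9 191 9 191 9 191 9 191 9 191 9 191 9 191 9 191 9 191 — and concatenate.

1919191919191919191919191919191919191919191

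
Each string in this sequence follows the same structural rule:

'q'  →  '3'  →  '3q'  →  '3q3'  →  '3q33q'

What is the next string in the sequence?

3q33q3q3

From term 3 onward, concatenate the last term with the second-to-last: 3·q = 3q, 3q·3 = 3q3, …
So term 6 is 3q33q·3q3.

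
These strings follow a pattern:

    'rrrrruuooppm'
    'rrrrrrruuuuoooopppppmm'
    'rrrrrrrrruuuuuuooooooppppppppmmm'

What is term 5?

rrrrrrrrrrrrruuuuuuuuuuooooooooooppppppppppppppmmmmm

Term n consists of 2n+3 r's, followed by 2n u's, followed by 2n o's, followed by 3n-1 p's, followed by n m's (n = 1, 2, …).
Setting n = 5 gives 13, 10, 10, 14, 5 characters in each block.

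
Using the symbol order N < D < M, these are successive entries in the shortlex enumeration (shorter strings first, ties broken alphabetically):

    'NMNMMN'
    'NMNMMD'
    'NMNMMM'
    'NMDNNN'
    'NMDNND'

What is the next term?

Find the rightmost character of NMDNND below M, bump it to the next letter, and reset everything to its right to N.

NMDNNM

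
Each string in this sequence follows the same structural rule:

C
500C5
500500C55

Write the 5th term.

s(k+1) = 500·s(k)·5, so each term gains 500 as a prefix and 5 as a suffix.
From 500500C55, 2 further steps: 500500C55 → 500500500C555 → (answer).

500500500500C5555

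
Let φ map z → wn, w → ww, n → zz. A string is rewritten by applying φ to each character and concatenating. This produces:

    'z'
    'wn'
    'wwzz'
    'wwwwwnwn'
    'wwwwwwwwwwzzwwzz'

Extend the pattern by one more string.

wwwwwwwwwwwwwwwwwwwwwnwnwwwwwnwn

Replace each of the 16 characters of wwwwwwwwwwzzwwzz in place — ww ww ww ww ww ww ww ww ww ww wn wn ww ww wn wn — and concatenate.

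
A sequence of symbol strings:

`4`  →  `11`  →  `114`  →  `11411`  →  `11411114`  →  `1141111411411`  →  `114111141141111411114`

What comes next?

1141111411411114111141141111411411

Each term (from the third on) is the previous term followed by the one before it: term 3 = 11·4 = 114.
The next term joins 114111141141111411114 and 1141111411411.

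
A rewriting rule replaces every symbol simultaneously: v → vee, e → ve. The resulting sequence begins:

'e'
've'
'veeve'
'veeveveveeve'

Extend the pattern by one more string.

Apply φ to veeveveveeve symbol by symbol: v→vee, e→ve, e→ve, v→vee, e→ve, v→vee, e→ve, v→vee, e→ve, e→ve, v→vee, e→ve; joined: vee ve ve vee ve vee ve vee ve ve vee ve.

veeveveveeveveeveveeveveveeve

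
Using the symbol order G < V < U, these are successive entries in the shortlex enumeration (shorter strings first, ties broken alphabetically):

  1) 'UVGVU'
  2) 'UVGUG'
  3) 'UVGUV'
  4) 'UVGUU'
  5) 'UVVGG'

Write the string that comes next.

UVVGV

Find the rightmost character of UVVGG below U, bump it to the next letter, and reset everything to its right to G.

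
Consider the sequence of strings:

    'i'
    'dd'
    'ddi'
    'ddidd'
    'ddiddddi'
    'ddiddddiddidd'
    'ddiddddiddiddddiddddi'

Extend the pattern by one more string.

ddiddddiddiddddiddddiddiddddiddidd

Each term (from the third on) is the previous term followed by the one before it: term 3 = dd·i = ddi.
Continuing: ddiddddiddiddddiddddi · ddiddddiddidd gives term 8.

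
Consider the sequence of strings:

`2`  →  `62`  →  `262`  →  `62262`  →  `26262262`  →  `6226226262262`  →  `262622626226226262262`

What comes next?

Each term (from the third on) is the two preceding terms concatenated in order: term 3 = 2·62 = 262.
So term 8 is 6226226262262·262622626226226262262.

6226226262262262622626226226262262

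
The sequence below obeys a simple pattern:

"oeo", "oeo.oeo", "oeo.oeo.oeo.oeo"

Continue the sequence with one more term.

oeo.oeo.oeo.oeo.oeo.oeo.oeo.oeo

Every step duplicates the string with '.' between the halves.
So the next term is two copies of oeo.oeo.oeo.oeo with '.' between the halves.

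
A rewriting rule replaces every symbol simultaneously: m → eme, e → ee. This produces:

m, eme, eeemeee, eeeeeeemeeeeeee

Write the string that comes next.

Rewriting the 15 symbols of eeeeeeemeeeeeee one by one yields ee ee ee ee ee ee ee eme ee ee ee ee ee ee ee; concatenated:

eeeeeeeeeeeeeeemeeeeeeeeeeeeeee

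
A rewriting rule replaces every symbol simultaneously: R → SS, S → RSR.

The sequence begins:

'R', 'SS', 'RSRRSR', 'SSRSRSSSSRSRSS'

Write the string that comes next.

Rewriting the 14 symbols of SSRSRSSSSRSRSS one by one yields RSR RSR SS RSR SS RSR RSR RSR RSR SS RSR SS RSR RSR; concatenated:

RSRRSRSSRSRSSRSRRSRRSRRSRSSRSRSSRSRRSR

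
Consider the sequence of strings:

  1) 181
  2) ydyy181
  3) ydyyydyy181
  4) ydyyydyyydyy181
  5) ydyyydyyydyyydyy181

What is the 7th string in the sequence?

The strings grow by a fixed prefix ydyy each time.
From ydyyydyyydyyydyy181, 2 further steps: ydyyydyyydyyydyy181 → ydyyydyyydyyydyyydyy181 → (answer).

ydyyydyyydyyydyyydyyydyy181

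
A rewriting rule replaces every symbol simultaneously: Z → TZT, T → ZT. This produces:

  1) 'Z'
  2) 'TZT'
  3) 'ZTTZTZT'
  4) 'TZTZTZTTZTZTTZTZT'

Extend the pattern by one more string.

φ(TZTZTZTTZTZTTZTZT) expands symbol-by-symbol to ZT TZT ZT TZT ZT TZT ZT ZT TZT ZT TZT ZT ZT TZT ZT TZT ZT; joining the 17 pieces gives the next term.

ZTTZTZTTZTZTTZTZTZTTZTZTTZTZTZTTZTZTTZTZT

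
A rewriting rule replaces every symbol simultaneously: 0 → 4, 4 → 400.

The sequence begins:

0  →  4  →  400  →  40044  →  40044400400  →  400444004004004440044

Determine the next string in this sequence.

φ(400444004004004440044) expands symbol-by-symbol to 400 4 4 400 400 400 4 4 400 4 4 400 4 4 400 400 400 4 4 400 400; joining the 21 pieces gives the next term.

4004440040040044400444004440040040044400400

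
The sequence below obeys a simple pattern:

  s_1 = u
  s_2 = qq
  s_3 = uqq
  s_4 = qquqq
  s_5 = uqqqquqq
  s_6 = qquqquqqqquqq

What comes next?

uqqqquqqqquqquqqqquqq

This is a Fibonacci-style word recurrence s(k) = s(k−2)·s(k−1): e.g. u·qq = uqq.
Continuing: uqqqquqq · qquqquqqqquqq gives term 7.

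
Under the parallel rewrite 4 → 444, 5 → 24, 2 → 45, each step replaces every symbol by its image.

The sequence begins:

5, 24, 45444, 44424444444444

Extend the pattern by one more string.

Rewriting the 14 symbols of 44424444444444 one by one yields 444 444 444 45 444 444 444 444 444 444 444 444 444 444; concatenated:

44444444445444444444444444444444444444444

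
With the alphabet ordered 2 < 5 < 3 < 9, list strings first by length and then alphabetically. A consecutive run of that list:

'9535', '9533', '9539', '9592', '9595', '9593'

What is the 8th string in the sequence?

Continuing the enumeration 2 steps past 9593: 9593 → 9599 → (answer).

9322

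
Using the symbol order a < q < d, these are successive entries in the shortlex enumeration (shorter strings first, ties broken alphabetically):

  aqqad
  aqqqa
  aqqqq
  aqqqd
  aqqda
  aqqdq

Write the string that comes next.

Find the rightmost character of aqqdq below d, bump it to the next letter, and reset everything to its right to a.

aqqdd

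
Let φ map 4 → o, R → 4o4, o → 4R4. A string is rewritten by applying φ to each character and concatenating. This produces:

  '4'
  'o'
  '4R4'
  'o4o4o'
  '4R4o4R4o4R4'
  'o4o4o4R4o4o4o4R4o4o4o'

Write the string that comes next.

Rewriting the 21 symbols of o4o4o4R4o4o4o4R4o4o4o one by one yields 4R4 o 4R4 o 4R4 o 4o4 o 4R4 o 4R4 o 4R4 o 4o4 o 4R4 o 4R4 o 4R4; concatenated:

4R4o4R4o4R4o4o4o4R4o4R4o4R4o4o4o4R4o4R4o4R4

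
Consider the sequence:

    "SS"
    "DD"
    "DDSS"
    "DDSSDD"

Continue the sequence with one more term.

Each term (from the third on) is the previous term followed by the one before it: term 3 = DD·SS = DDSS.
Continuing: DDSSDD · DDSS gives term 5.

DDSSDDDDSS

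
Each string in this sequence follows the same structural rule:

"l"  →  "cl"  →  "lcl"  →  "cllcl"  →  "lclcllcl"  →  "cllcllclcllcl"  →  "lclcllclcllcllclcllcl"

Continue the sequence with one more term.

cllcllclcllcllclcllclcllcllclcllcl

Each term (from the third on) is the two preceding terms concatenated in order: term 3 = l·cl = lcl.
So term 8 is cllcllclcllcl·lclcllclcllcllclcllcl.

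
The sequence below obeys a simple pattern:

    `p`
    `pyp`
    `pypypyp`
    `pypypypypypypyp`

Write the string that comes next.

Every step duplicates the string with 'y' between the halves.
Doubling pypypypypypypyp with 'y' between the halves:

pypypypypypypypypypypypypypypyp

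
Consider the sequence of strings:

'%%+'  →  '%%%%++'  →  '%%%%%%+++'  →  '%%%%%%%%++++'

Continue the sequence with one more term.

Reading off run lengths: % runs 2, 4, 6, 8; + runs 1, 2, 3, 4 — each is linear in n (n = 1, 2, …).
For the next term, n = 5, so the run lengths are 10, 5.

%%%%%%%%%%+++++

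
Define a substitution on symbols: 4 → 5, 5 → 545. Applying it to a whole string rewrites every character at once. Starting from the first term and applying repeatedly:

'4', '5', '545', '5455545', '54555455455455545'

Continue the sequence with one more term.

Applying the rule to each of the 17 symbols of 54555455455455545 gives the pieces 545 5 545 545 545 5 545 545 5 545 545 5 545 545 545 5 545, which concatenate to the answer.

54555455455455545545554554555455455455545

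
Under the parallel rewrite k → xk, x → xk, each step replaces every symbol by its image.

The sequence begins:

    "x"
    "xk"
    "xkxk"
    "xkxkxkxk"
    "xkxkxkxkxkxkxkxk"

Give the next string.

xkxkxkxkxkxkxkxkxkxkxkxkxkxkxkxk

Applying the rule to each of the 16 symbols of xkxkxkxkxkxkxkxk gives the pieces xk xk xk xk xk xk xk xk xk xk xk xk xk xk xk xk, which concatenate to the answer.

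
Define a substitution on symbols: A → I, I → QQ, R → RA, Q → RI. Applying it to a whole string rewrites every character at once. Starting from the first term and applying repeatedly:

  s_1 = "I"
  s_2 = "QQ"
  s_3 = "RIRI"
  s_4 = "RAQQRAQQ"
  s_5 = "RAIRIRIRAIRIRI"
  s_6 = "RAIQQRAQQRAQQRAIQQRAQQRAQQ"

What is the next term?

φ(RAIQQRAQQRAQQRAIQQRAQQRAQQ) expands symbol-by-symbol to RA I QQ RI RI RA I RI RI RA I RI RI RA I QQ RI RI RA I RI RI RA I RI RI; joining the 26 pieces gives the next term.

RAIQQRIRIRAIRIRIRAIRIRIRAIQQRIRIRAIRIRIRAIRIRI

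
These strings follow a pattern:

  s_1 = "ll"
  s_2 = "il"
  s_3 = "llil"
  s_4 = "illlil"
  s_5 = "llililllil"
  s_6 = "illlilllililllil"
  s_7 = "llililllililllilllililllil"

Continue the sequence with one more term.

This is a Fibonacci-style word recurrence s(k) = s(k−2)·s(k−1): e.g. ll·il = llil.
Continuing: illlilllililllil · llililllililllilllililllil gives term 8.

illlilllililllilllililllililllilllililllil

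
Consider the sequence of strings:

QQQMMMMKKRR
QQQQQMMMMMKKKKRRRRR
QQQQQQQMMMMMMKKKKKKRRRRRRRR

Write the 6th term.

The n-th term is 2n+1 Q's then n+3 M's then 2n K's then 3n-1 R's (n = 1, 2, …).
Setting n = 6 gives 13, 9, 12, 17 characters in each block.

QQQQQQQQQQQQQMMMMMMMMMKKKKKKKKKKKKRRRRRRRRRRRRRRRRR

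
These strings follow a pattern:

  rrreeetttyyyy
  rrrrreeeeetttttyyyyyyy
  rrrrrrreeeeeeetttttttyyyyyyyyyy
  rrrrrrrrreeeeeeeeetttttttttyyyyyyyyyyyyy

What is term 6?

rrrrrrrrrrrrreeeeeeeeeeeeetttttttttttttyyyyyyyyyyyyyyyyyyy

Each string has the form r^{2n+1} e^{2n+1} t^{2n+1} y^{3n+1} (n = 1, 2, …).
At n = 6 the blocks have lengths 13, 13, 13, 19.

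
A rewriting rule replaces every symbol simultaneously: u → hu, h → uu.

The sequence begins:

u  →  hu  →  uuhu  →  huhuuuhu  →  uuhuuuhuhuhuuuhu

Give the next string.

huhuuuhuhuhuuuhuuuhuuuhuhuhuuuhu

Applying the rule to each of the 16 symbols of uuhuuuhuhuhuuuhu gives the pieces hu hu uu hu hu hu uu hu uu hu uu hu hu hu uu hu, which concatenate to the answer.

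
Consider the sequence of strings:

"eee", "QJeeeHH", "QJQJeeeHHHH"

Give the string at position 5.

Every step adds QJ to the front and HH to the end of the previous string.
From QJQJeeeHHHH, 2 further steps: QJQJeeeHHHH → QJQJQJeeeHHHHHH → (answer).

QJQJQJQJeeeHHHHHHHH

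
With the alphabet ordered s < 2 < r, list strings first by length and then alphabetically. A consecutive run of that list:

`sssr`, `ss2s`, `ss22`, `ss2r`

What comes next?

ssrs

The successor of ss2r increments the rightmost position that isn't already r and resets every position after it to s.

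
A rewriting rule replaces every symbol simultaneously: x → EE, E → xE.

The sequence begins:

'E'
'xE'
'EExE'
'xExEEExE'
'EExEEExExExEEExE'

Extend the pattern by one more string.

Applying the rule to each of the 16 symbols of EExEEExExExEEExE gives the pieces xE xE EE xE xE xE EE xE EE xE EE xE xE xE EE xE, which concatenate to the answer.

xExEEExExExEEExEEExEEExExExEEExE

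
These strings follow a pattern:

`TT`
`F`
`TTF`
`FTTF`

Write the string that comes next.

This is a Fibonacci-style word recurrence s(k) = s(k−2)·s(k−1): e.g. TT·F = TTF.
Continuing: TTF · FTTF gives term 5.

TTFFTTF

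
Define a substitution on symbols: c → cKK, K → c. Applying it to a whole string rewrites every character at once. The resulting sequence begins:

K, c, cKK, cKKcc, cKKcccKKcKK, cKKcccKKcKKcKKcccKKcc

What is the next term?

cKKcccKKcKKcKKcccKKcccKKcccKKcKKcKKcccKKcKK

Applying the rule to each of the 21 symbols of cKKcccKKcKKcKKcccKKcc gives the pieces cKK c c cKK cKK cKK c c cKK c c cKK c c cKK cKK cKK c c cKK cKK, which concatenate to the answer.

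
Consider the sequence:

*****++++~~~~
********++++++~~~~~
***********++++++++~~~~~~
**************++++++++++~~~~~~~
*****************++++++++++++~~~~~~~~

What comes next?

Each string has the form *^{3n-1} +^{2n} ~^{n+2}, where the shown terms are n = 2, 3, 4, 5, 6.
For the next term, n = 7, so the run lengths are 20, 14, 9.

********************++++++++++++++~~~~~~~~~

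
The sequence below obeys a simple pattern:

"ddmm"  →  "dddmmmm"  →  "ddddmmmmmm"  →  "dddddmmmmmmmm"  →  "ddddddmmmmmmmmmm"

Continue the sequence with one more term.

dddddddmmmmmmmmmmmm

Term n consists of n+1 d's, followed by 2n m's (n = 1, 2, …).
Setting n = 6 gives 7, 12 characters in each block.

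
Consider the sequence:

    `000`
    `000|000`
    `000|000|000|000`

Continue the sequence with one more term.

Each string is two copies of the previous one joined by '|'.
Doubling 000|000|000|000 with '|' between the halves:

000|000|000|000|000|000|000|000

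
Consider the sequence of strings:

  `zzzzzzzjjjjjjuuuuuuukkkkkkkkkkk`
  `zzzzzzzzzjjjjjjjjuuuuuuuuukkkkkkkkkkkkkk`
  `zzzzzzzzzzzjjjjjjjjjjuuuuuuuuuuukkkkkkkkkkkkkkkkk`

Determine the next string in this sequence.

Reading off run lengths: z runs 7, 9, 11; j runs 6, 8, 10; u runs 7, 9, 11; k runs 11, 14, 17 — each is linear in n, where the shown terms are n = 3, 4, 5.
At n = 6 the blocks have lengths 13, 12, 13, 20.

zzzzzzzzzzzzzjjjjjjjjjjjjuuuuuuuuuuuuukkkkkkkkkkkkkkkkkkkk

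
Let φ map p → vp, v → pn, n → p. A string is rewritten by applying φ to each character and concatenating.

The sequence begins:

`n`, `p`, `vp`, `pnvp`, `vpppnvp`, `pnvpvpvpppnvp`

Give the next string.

φ(pnvpvpvpppnvp) expands symbol-by-symbol to vp p pn vp pn vp pn vp vp vp p pn vp; joining the 13 pieces gives the next term.

vpppnvppnvppnvpvpvpppnvp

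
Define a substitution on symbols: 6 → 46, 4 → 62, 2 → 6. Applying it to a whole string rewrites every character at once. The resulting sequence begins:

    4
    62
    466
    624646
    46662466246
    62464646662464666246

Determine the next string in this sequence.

φ(62464646662464666246) expands symbol-by-symbol to 46 6 62 46 62 46 62 46 46 46 6 62 46 62 46 46 46 6 62 46; joining the 20 pieces gives the next term.

4666246624662464646662466246464666246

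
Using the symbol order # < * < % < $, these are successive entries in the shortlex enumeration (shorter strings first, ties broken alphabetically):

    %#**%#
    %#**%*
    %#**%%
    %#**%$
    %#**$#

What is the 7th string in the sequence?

%#**$%

Continuing the enumeration 2 steps past %#**$#: %#**$# → %#**$* → (answer).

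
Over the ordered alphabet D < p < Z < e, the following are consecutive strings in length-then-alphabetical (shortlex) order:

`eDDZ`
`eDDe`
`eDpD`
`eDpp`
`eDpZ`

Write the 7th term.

Advancing 2 positions from eDpZ through eDpZ → eDpe reaches term 7.

eDZD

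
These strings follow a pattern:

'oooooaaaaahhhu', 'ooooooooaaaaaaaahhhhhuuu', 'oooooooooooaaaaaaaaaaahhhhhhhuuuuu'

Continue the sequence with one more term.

ooooooooooooooaaaaaaaaaaaaaahhhhhhhhhuuuuuuu

Reading off run lengths: o runs 5, 8, 11; a runs 5, 8, 11; h runs 3, 5, 7; u runs 1, 3, 5 — each is linear in n (n = 1, 2, …).
At n = 4 the blocks have lengths 14, 14, 9, 7.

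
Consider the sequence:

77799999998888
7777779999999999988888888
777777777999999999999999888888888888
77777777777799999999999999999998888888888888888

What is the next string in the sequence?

The n-th term is 3n 7's then 4n+3 9's then 4n 8's (n = 1, 2, …).
At n = 5 the blocks have lengths 15, 23, 20.

7777777777777779999999999999999999999988888888888888888888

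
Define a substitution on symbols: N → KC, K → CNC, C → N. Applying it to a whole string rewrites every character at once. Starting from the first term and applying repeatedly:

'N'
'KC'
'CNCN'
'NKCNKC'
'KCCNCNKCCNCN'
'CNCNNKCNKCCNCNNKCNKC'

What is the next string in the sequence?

φ(CNCNNKCNKCCNCNNKCNKC) expands symbol-by-symbol to N KC N KC KC CNC N KC CNC N N KC N KC KC CNC N KC CNC N; joining the 20 pieces gives the next term.

NKCNKCKCCNCNKCCNCNNKCNKCKCCNCNKCCNCN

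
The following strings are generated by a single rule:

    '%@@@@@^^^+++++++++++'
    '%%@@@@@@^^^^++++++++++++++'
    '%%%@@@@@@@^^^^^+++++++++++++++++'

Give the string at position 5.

%%%%%@@@@@@@@@^^^^^^^+++++++++++++++++++++++

Reading off run lengths: % runs 1, 2, 3; @ runs 5, 6, 7; ^ runs 3, 4, 5; + runs 11, 14, 17 — each is linear in n, where the shown terms are n = 3, 4, 5.
At n = 7 the blocks have lengths 5, 9, 7, 23.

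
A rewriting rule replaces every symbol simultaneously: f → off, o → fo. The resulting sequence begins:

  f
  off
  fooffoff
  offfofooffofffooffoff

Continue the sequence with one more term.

fooffoffofffoofffofooffofffooffoffofffofooffofffooffoff

φ(offfofooffofffooffoff) expands symbol-by-symbol to fo off off off fo off fo fo off off fo off off off fo fo off off fo off off; joining the 21 pieces gives the next term.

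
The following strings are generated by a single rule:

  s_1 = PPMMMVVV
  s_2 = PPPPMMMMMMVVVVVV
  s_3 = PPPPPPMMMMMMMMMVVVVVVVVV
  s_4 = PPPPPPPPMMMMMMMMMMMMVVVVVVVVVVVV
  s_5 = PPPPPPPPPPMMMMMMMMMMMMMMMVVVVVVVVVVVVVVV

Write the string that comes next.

Reading off run lengths: P runs 2, 4, 6, 8, 10; M runs 3, 6, 9, 12, 15; V runs 3, 6, 9, 12, 15 — each is linear in n (n = 1, 2, …).
For the next term, n = 6, so the run lengths are 12, 18, 18.

PPPPPPPPPPPPMMMMMMMMMMMMMMMMMMVVVVVVVVVVVVVVVVVV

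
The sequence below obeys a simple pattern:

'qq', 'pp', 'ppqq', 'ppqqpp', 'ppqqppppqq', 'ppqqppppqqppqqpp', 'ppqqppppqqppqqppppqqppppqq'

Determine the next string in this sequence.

ppqqppppqqppqqppppqqppppqqppqqppppqqppqqpp

Each term (from the third on) is the previous term followed by the one before it: term 3 = pp·qq = ppqq.
The next term joins ppqqppppqqppqqppppqqppppqq and ppqqppppqqppqqpp.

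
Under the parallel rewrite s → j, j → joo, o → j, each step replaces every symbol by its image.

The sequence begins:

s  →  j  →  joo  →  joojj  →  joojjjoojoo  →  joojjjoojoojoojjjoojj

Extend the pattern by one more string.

joojjjoojoojoojjjoojjjoojjjoojoojoojjjoojoo

Applying the rule to each of the 21 symbols of joojjjoojoojoojjjoojj gives the pieces joo j j joo joo joo j j joo j j joo j j joo joo joo j j joo joo, which concatenate to the answer.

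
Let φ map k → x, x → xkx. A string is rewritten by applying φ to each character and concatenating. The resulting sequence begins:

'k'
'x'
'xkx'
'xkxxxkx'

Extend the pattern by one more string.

Apply φ to xkxxxkx symbol by symbol: x→xkx, k→x, x→xkx, x→xkx, x→xkx, k→x, x→xkx; joined: xkx x xkx xkx xkx x xkx.

xkxxxkxxkxxkxxxkx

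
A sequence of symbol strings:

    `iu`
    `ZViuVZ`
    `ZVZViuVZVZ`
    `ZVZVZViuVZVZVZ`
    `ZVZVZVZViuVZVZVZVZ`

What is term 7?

ZVZVZVZVZVZViuVZVZVZVZVZVZ

s(k+1) = ZV·s(k)·VZ, so each term gains ZV as a prefix and VZ as a suffix.
From ZVZVZVZViuVZVZVZVZ, 2 further steps: ZVZVZVZViuVZVZVZVZ → ZVZVZVZVZViuVZVZVZVZVZ → (answer).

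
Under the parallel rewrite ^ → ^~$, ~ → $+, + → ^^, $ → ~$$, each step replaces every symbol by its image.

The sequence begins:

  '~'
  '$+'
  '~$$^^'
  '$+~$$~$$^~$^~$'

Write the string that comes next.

Rewriting the 14 symbols of $+~$$~$$^~$^~$ one by one yields ~$$ ^^ $+ ~$$ ~$$ $+ ~$$ ~$$ ^~$ $+ ~$$ ^~$ $+ ~$$; concatenated:

~$$^^$+~$$~$$$+~$$~$$^~$$+~$$^~$$+~$$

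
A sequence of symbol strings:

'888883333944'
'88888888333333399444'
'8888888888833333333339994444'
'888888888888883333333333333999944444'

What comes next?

Reading off run lengths: 8 runs 5, 8, 11, 14; 3 runs 4, 7, 10, 13; 9 runs 1, 2, 3, 4; 4 runs 2, 3, 4, 5 — each is linear in n (n = 1, 2, …).
For the next term, n = 5, so the run lengths are 17, 16, 5, 6.

88888888888888888333333333333333399999444444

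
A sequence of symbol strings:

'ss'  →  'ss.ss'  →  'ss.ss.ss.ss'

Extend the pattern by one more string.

Every step duplicates the string with '.' between the halves.
Doubling ss.ss.ss.ss with '.' between the halves:

ss.ss.ss.ss.ss.ss.ss.ss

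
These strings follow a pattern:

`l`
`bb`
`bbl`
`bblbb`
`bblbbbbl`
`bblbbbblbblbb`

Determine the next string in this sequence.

From term 3 onward, concatenate the last term with the second-to-last: bb·l = bbl, bbl·bb = bblbb, …
The next term joins bblbbbblbblbb and bblbbbbl.

bblbbbblbblbbbblbbbbl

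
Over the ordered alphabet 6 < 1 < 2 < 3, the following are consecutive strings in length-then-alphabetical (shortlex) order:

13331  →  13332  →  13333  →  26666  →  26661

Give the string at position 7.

Stepping forward 2 times from 26661: 26661 → 26662, then the target.

26663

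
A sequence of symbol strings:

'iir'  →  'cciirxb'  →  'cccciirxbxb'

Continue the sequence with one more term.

s(k+1) = cc·s(k)·xb, so each term gains cc as a prefix and xb as a suffix.
Applying this once more to cccciirxbxb:

cccccciirxbxbxb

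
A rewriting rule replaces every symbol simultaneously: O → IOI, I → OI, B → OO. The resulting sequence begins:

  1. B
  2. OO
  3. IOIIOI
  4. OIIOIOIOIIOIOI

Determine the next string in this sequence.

Rewriting the 14 symbols of OIIOIOIOIIOIOI one by one yields IOI OI OI IOI OI IOI OI IOI OI OI IOI OI IOI OI; concatenated:

IOIOIOIIOIOIIOIOIIOIOIOIIOIOIIOIOI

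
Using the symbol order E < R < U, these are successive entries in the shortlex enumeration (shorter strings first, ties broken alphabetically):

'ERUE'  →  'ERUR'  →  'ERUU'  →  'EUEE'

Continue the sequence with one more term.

Treat EUEE as a base-3 numeral over the given alphabet and add one, carrying through any trailing U's.

EUER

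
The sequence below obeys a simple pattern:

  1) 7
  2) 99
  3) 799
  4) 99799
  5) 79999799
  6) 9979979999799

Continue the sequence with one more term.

This is a Fibonacci-style word recurrence s(k) = s(k−2)·s(k−1): e.g. 7·99 = 799.
The next term joins 79999799 and 9979979999799.

799997999979979999799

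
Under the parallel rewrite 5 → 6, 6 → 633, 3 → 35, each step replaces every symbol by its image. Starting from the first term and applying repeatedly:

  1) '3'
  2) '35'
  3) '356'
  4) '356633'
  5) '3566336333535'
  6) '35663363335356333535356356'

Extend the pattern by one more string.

Rewriting the 26 symbols of 35663363335356333535356356 one by one yields 35 6 633 633 35 35 633 35 35 35 6 35 6 633 35 35 35 6 35 6 35 6 633 35 6 633; concatenated:

356633633353563335353563566333535356356356633356633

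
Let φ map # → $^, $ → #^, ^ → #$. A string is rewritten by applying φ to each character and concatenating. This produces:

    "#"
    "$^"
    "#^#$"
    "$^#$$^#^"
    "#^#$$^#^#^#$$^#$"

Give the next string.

Applying the rule to each of the 16 symbols of #^#$$^#^#^#$$^#$ gives the pieces $^ #$ $^ #^ #^ #$ $^ #$ $^ #$ $^ #^ #^ #$ $^ #^, which concatenate to the answer.

$^#$$^#^#^#$$^#$$^#$$^#^#^#$$^#^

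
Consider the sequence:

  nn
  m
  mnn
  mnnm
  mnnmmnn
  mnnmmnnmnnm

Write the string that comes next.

mnnmmnnmnnmmnnmmnn

From term 3 onward, concatenate the last term with the second-to-last: m·nn = mnn, mnn·m = mnnm, …
Continuing: mnnmmnnmnnm · mnnmmnn gives term 7.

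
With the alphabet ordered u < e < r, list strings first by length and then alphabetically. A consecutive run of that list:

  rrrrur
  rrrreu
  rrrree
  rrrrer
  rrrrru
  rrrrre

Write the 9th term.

Stepping forward 3 times from rrrrre: rrrrre → rrrrrr → uuuuuuu, then the target.

uuuuuue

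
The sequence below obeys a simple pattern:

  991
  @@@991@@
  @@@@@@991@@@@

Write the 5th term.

s(k+1) = @@@·s(k)·@@, so each term gains @@@ as a prefix and @@ as a suffix.
From @@@@@@991@@@@, 2 further steps: @@@@@@991@@@@ → @@@@@@@@@991@@@@@@ → (answer).

@@@@@@@@@@@@991@@@@@@@@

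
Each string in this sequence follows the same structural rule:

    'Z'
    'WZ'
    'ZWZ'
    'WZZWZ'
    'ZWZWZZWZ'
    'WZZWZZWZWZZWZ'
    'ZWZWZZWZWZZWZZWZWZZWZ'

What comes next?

WZZWZZWZWZZWZZWZWZZWZWZZWZZWZWZZWZ

From term 3 onward, concatenate the second-to-last term with the last: Z·WZ = ZWZ, WZ·ZWZ = WZZWZ, …
Continuing: WZZWZZWZWZZWZ · ZWZWZZWZWZZWZZWZWZZWZ gives term 8.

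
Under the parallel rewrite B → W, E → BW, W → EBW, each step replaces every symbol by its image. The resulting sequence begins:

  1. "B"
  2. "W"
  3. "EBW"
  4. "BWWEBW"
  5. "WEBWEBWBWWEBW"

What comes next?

EBWBWWEBWBWWEBWWEBWEBWBWWEBW

φ(WEBWEBWBWWEBW) expands symbol-by-symbol to EBW BW W EBW BW W EBW W EBW EBW BW W EBW; joining the 13 pieces gives the next term.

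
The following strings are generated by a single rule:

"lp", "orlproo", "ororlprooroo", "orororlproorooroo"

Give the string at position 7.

ororororororlprooroorooroorooroo

s(k+1) = or·s(k)·roo, so each term gains or as a prefix and roo as a suffix.
From orororlproorooroo, 3 further steps: orororlproorooroo → ororororlprooroorooroo → orororororlproorooroorooroo → (answer).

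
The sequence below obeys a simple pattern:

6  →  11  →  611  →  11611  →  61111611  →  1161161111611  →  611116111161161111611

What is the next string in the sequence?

1161161111611611116111161161111611

From term 3 onward, concatenate the second-to-last term with the last: 6·11 = 611, 11·611 = 11611, …
So term 8 is 1161161111611·611116111161161111611.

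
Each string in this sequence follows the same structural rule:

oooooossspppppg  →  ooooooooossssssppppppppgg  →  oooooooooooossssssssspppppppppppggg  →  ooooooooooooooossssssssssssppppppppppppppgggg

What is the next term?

oooooooooooooooooossssssssssssssspppppppppppppppppggggg

Each string has the form o^{3n+3} s^{3n} p^{3n+2} g^{n} (n = 1, 2, …).
At n = 5 the blocks have lengths 18, 15, 17, 5.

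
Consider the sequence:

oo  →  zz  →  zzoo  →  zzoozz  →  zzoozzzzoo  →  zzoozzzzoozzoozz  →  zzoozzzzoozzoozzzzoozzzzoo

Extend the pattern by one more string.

zzoozzzzoozzoozzzzoozzzzoozzoozzzzoozzoozz

This is a Fibonacci-style word recurrence s(k) = s(k−1)·s(k−2): e.g. zz·oo = zzoo.
The next term joins zzoozzzzoozzoozzzzoozzzzoo and zzoozzzzoozzoozz.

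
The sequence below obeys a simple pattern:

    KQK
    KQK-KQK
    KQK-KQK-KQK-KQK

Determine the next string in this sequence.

KQK-KQK-KQK-KQK-KQK-KQK-KQK-KQK

s(k+1) = s(k)·-·s(k) — each term doubles the last with '-' between the halves.
One more doubling of KQK-KQK-KQK-KQK gives the answer.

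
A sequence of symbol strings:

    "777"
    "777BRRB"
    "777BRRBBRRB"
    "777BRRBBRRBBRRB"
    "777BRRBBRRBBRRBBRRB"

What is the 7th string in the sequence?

Every step adds BRRB to the end: s(k+1) = s(k)·BRRB.
From 777BRRBBRRBBRRBBRRB, 2 further steps: 777BRRBBRRBBRRBBRRB → 777BRRBBRRBBRRBBRRBBRRB → (answer).

777BRRBBRRBBRRBBRRBBRRBBRRB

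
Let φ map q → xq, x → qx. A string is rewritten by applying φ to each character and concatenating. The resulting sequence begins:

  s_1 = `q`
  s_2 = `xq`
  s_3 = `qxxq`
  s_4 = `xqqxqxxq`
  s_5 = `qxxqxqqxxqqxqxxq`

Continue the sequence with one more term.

Rewriting the 16 symbols of qxxqxqqxxqqxqxxq one by one yields xq qx qx xq qx xq xq qx qx xq xq qx xq qx qx xq; concatenated:

xqqxqxxqqxxqxqqxqxxqxqqxxqqxqxxq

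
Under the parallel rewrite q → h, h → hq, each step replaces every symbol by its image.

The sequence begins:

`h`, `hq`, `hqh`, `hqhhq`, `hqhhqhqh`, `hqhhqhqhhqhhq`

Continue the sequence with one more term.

Rewriting the 13 symbols of hqhhqhqhhqhhq one by one yields hq h hq hq h hq h hq hq h hq hq h; concatenated:

hqhhqhqhhqhhqhqhhqhqh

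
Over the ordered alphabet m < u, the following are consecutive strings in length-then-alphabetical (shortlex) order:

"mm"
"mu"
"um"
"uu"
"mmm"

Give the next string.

Find the rightmost character of mmm below u, bump it to the next letter, and reset everything to its right to m.

mmu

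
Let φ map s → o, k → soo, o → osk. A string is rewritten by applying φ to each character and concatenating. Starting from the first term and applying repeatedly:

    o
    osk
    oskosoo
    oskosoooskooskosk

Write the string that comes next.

oskosoooskooskoskoskosoooskoskosoooskosoo

Applying the rule to each of the 17 symbols of oskosoooskooskosk gives the pieces osk o soo osk o osk osk osk o soo osk osk o soo osk o soo, which concatenate to the answer.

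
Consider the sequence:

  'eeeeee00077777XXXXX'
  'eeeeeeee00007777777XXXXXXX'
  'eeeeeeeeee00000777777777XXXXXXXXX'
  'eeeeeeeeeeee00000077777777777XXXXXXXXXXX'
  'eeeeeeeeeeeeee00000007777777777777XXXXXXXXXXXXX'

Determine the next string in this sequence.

eeeeeeeeeeeeeeee00000000777777777777777XXXXXXXXXXXXXXX

The n-th term is 2n+2 e's then n+1 0's then 2n+1 7's then 2n+1 X's, where the shown terms are n = 2, 3, 4, 5, 6.
For the next term, n = 7, so the run lengths are 16, 8, 15, 15.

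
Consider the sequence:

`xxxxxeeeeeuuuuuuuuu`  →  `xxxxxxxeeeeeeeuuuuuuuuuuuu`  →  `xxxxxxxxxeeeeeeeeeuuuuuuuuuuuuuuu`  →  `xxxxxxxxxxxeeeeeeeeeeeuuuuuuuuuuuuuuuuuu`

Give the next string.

xxxxxxxxxxxxxeeeeeeeeeeeeeuuuuuuuuuuuuuuuuuuuuu

Term n consists of 2n-1 x's, followed by 2n-1 e's, followed by 3n u's, where the shown terms are n = 3, 4, 5, 6.
Setting n = 7 gives 13, 13, 21 characters in each block.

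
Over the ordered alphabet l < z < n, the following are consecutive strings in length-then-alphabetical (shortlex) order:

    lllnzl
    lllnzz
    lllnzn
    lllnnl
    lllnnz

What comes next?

lllnnn

The successor of lllnnz increments the rightmost position that isn't already n and resets every position after it to l.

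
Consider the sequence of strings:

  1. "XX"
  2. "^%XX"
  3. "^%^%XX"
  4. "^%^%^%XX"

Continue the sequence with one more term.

^%^%^%^%XX

Each term is the previous one with ^% prepended.
One more step from ^%^%^%XX gives the answer.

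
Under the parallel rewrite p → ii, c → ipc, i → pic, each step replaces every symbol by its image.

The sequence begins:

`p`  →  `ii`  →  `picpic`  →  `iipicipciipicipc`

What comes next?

Applying the rule to each of the 16 symbols of iipicipciipicipc gives the pieces pic pic ii pic ipc pic ii ipc pic pic ii pic ipc pic ii ipc, which concatenate to the answer.

picpiciipicipcpiciiipcpicpiciipicipcpiciiipc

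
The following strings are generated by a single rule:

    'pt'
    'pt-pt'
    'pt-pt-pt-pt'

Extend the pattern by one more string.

s(k+1) = s(k)·-·s(k) — each term doubles the last with '-' between the halves.
So the next term is two copies of pt-pt-pt-pt with '-' between the halves.

pt-pt-pt-pt-pt-pt-pt-pt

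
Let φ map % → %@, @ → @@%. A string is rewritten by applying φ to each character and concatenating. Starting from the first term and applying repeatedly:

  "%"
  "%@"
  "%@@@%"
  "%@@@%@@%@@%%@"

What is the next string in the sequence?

%@@@%@@%@@%%@@@%@@%%@@@%@@%%@%@@@%

Applying the rule to each of the 13 symbols of %@@@%@@%@@%%@ gives the pieces %@ @@% @@% @@% %@ @@% @@% %@ @@% @@% %@ %@ @@%, which concatenate to the answer.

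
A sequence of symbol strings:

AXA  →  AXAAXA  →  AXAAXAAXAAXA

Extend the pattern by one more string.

s(k+1) = s(k)·s(k) — each term doubles the last.
Doubling AXAAXAAXAAXA:

AXAAXAAXAAXAAXAAXAAXAAXA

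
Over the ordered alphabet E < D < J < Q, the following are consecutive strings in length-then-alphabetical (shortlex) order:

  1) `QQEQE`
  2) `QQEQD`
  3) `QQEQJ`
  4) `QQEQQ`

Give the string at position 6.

Advancing 2 positions from QQEQQ through QQEQQ → QQDEE reaches term 6.

QQDED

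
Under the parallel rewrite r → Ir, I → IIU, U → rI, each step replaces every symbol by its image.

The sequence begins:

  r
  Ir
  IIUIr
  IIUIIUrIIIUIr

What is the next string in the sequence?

IIUIIUrIIIUIIUrIIrIIUIIUIIUrIIIUIr

Applying the rule to each of the 13 symbols of IIUIIUrIIIUIr gives the pieces IIU IIU rI IIU IIU rI Ir IIU IIU IIU rI IIU Ir, which concatenate to the answer.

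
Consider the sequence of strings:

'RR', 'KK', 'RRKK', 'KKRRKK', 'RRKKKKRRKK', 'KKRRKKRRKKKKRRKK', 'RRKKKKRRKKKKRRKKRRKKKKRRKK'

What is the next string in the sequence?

KKRRKKRRKKKKRRKKRRKKKKRRKKKKRRKKRRKKKKRRKK

From term 3 onward, concatenate the second-to-last term with the last: RR·KK = RRKK, KK·RRKK = KKRRKK, …
The next term joins KKRRKKRRKKKKRRKK and RRKKKKRRKKKKRRKKRRKKKKRRKK.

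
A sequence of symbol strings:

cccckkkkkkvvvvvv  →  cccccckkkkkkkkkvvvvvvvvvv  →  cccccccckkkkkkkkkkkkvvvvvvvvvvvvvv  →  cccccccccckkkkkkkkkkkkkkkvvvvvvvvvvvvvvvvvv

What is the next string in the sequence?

Term n consists of 2n c's, followed by 3n k's, followed by 4n-2 v's, where the shown terms are n = 2, 3, 4, 5.
For the next term, n = 6, so the run lengths are 12, 18, 22.

cccccccccccckkkkkkkkkkkkkkkkkkvvvvvvvvvvvvvvvvvvvvvv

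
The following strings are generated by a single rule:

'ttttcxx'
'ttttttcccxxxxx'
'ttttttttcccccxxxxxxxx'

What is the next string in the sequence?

ttttttttttcccccccxxxxxxxxxxx

Reading off run lengths: t runs 4, 6, 8; c runs 1, 3, 5; x runs 2, 5, 8 — each is linear in n (n = 1, 2, …).
For the next term, n = 4, so the run lengths are 10, 7, 11.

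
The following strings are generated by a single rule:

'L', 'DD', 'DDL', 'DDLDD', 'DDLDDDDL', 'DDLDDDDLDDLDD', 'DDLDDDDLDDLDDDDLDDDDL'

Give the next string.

Each term (from the third on) is the previous term followed by the one before it: term 3 = DD·L = DDL.
The next term joins DDLDDDDLDDLDDDDLDDDDL and DDLDDDDLDDLDD.

DDLDDDDLDDLDDDDLDDDDLDDLDDDDLDDLDD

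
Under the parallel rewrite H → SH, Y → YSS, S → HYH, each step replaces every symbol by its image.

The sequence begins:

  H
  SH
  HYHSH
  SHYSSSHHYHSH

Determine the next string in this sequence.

HYHSHYSSHYHHYHHYHSHSHYSSSHHYHSH

Apply φ to SHYSSSHHYHSH symbol by symbol: S→HYH, H→SH, Y→YSS, S→HYH, S→HYH, S→HYH, H→SH, H→SH, Y→YSS, H→SH, S→HYH, H→SH; joined: HYH SH YSS HYH HYH HYH SH SH YSS SH HYH SH.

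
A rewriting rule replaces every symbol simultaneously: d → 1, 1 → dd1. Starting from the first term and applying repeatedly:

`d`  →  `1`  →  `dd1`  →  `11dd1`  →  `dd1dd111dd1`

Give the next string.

11dd111dd1dd1dd111dd1

Apply φ to dd1dd111dd1 symbol by symbol: d→1, d→1, 1→dd1, d→1, d→1, 1→dd1, 1→dd1, 1→dd1, d→1, d→1, 1→dd1; joined: 1 1 dd1 1 1 dd1 dd1 dd1 1 1 dd1.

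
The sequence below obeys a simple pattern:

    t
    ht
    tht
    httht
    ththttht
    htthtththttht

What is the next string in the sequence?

Each term (from the third on) is the two preceding terms concatenated in order: term 3 = t·ht = tht.
The next term joins ththttht and htthtththttht.

ththtththtthtththttht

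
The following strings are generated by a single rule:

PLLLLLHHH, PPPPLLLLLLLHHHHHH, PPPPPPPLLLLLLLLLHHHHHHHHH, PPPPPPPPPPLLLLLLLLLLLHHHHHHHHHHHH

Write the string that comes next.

Reading off run lengths: P runs 1, 4, 7, 10; L runs 5, 7, 9, 11; H runs 3, 6, 9, 12 — each is linear in n (n = 1, 2, …).
Setting n = 5 gives 13, 13, 15 characters in each block.

PPPPPPPPPPPPPLLLLLLLLLLLLLHHHHHHHHHHHHHHH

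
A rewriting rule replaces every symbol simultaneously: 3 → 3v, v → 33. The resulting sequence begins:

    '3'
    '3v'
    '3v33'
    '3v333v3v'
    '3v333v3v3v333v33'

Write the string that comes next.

φ(3v333v3v3v333v33) expands symbol-by-symbol to 3v 33 3v 3v 3v 33 3v 33 3v 33 3v 3v 3v 33 3v 3v; joining the 16 pieces gives the next term.

3v333v3v3v333v333v333v3v3v333v3v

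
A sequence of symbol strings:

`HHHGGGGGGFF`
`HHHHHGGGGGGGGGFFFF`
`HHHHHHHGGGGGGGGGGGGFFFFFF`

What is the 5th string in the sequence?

Each string has the form H^{2n-1} G^{3n} F^{2n-2}, where the shown terms are n = 2, 3, 4.
Setting n = 6 gives 11, 18, 10 characters in each block.

HHHHHHHHHHHGGGGGGGGGGGGGGGGGGFFFFFFFFFF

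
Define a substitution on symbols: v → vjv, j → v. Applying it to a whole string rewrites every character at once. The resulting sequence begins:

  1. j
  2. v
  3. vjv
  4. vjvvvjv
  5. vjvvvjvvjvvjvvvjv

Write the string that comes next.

Replace each of the 17 characters of vjvvvjvvjvvjvvvjv in place — vjv v vjv vjv vjv v vjv vjv v vjv vjv v vjv vjv vjv v vjv — and concatenate.

vjvvvjvvjvvjvvvjvvjvvvjvvjvvvjvvjvvjvvvjv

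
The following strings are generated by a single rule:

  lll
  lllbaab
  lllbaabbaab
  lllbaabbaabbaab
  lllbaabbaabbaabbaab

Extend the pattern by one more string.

lllbaabbaabbaabbaabbaab

Each term is the previous one with baab appended.
So the next term is lllbaabbaabbaabbaab·baab.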